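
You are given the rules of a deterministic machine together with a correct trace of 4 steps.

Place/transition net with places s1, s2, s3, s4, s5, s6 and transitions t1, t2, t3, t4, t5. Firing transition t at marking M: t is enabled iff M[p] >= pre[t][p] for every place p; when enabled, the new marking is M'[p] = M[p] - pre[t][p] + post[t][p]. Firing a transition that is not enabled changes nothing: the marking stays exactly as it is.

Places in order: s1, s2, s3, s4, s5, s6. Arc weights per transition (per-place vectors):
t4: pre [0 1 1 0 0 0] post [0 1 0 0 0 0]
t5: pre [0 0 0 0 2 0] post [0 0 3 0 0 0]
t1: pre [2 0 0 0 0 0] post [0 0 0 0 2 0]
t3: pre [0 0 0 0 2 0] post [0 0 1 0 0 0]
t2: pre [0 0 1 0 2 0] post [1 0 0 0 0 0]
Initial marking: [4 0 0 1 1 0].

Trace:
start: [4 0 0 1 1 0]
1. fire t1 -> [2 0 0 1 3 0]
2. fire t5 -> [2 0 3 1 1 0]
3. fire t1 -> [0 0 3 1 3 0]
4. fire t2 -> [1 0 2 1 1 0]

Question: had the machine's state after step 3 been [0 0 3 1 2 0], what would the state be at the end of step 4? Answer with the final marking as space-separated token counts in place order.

state after step 3 := [0 0 3 1 2 0]
4. fire t2 -> [1 0 2 1 0 0]

1 0 2 1 0 0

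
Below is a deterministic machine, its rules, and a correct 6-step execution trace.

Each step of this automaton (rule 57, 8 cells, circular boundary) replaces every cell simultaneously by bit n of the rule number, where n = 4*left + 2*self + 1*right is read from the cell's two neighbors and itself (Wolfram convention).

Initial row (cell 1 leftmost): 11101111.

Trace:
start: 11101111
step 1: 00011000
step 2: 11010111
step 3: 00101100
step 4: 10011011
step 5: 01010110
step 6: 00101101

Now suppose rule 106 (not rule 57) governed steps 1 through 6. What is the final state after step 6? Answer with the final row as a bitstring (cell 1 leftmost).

(re-executing steps 1..6 under rule 106; state before step 1: 11101111)
step 1: 00111000
step 2: 01101000
step 3: 11110000
step 4: 10010001
step 5: 10100011
step 6: 11000110

11000110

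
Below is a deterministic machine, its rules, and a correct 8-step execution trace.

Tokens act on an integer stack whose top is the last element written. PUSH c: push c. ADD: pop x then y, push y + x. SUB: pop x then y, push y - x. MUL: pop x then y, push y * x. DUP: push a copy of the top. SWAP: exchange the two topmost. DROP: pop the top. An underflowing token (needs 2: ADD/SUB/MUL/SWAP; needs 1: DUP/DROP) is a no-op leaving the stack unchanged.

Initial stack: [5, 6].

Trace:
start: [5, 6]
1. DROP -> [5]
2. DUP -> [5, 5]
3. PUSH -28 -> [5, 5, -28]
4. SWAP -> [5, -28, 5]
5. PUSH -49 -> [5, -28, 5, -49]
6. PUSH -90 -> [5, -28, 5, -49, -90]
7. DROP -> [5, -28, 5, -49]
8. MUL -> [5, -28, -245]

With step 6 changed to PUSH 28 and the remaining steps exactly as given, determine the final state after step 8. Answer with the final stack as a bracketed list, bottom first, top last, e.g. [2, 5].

[5, -28, -245]

(re-executing from step 6 with the substitution; state before step 6: [5, -28, 5, -49])
6. PUSH 28 -> [5, -28, 5, -49, 28]
7. DROP -> [5, -28, 5, -49]
8. MUL -> [5, -28, -245]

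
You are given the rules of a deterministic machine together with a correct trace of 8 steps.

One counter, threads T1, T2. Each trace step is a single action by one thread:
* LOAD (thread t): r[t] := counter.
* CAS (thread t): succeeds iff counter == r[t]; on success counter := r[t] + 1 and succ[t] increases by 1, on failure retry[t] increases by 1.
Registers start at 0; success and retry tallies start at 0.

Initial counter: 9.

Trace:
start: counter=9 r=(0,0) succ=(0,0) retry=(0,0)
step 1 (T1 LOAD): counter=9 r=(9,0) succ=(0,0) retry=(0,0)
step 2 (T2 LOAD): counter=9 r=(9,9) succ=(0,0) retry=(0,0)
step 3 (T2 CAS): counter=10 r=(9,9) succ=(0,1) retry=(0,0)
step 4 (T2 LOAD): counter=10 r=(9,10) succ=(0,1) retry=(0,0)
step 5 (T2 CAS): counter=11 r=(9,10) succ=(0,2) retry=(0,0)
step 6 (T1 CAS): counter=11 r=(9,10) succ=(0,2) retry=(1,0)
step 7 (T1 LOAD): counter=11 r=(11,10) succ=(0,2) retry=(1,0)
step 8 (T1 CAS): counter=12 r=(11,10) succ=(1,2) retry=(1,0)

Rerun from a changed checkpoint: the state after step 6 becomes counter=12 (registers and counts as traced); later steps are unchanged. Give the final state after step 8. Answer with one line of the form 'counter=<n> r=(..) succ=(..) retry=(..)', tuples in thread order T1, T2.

state after step 6 := counter=12 r=(9,10) succ=(0,2) retry=(1,0)
step 7 (T1 LOAD): counter=12 r=(12,10) succ=(0,2) retry=(1,0)
step 8 (T1 CAS): counter=13 r=(12,10) succ=(1,2) retry=(1,0)

counter=13 r=(12,10) succ=(1,2) retry=(1,0)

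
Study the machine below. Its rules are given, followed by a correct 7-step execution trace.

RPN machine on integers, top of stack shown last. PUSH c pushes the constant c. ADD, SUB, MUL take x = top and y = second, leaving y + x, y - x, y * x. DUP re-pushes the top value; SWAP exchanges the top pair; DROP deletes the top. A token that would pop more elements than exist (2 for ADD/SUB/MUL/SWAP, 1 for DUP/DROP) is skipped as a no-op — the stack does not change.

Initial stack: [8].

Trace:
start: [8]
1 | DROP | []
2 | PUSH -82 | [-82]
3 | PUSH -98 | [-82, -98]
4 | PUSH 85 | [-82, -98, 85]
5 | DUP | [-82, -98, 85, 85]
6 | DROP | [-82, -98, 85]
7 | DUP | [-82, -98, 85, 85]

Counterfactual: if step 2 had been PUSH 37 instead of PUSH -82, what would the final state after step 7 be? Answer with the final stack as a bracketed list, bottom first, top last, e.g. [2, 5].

(re-executing from step 2 with the substitution; state before step 2: [])
2 | PUSH 37 | [37]
3 | PUSH -98 | [37, -98]
4 | PUSH 85 | [37, -98, 85]
5 | DUP | [37, -98, 85, 85]
6 | DROP | [37, -98, 85]
7 | DUP | [37, -98, 85, 85]

[37, -98, 85, 85]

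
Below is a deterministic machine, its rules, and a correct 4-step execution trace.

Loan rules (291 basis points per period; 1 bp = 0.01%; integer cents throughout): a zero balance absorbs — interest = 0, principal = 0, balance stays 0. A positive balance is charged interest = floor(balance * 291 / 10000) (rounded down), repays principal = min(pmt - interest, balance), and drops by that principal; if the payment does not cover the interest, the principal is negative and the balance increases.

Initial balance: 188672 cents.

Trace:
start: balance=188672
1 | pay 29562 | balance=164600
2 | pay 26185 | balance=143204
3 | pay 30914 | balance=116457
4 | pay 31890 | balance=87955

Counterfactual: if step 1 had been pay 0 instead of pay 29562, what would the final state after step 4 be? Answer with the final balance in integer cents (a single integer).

120174

(re-executing from step 1 with the substitution; state before step 1: balance=188672)
1 | pay 0 | balance=194162
2 | pay 26185 | balance=173627
3 | pay 30914 | balance=147765
4 | pay 31890 | balance=120174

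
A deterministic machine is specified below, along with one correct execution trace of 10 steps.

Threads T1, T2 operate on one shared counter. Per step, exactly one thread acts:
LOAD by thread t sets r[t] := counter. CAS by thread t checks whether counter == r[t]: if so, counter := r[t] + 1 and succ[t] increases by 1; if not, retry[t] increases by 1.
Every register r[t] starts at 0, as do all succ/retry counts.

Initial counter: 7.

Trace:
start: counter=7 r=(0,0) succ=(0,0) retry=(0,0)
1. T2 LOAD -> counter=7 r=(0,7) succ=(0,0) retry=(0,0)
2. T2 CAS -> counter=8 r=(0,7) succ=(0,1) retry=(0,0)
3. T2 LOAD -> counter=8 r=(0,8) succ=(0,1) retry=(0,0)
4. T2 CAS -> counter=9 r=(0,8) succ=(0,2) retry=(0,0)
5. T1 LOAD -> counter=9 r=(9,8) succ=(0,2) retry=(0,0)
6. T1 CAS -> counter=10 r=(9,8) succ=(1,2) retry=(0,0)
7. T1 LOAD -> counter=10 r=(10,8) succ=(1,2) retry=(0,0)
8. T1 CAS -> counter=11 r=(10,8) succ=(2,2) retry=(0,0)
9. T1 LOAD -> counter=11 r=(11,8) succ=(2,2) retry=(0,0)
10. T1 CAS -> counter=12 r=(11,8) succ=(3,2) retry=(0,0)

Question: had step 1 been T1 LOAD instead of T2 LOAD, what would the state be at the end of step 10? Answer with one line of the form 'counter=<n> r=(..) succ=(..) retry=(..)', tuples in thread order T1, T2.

(re-executing from step 1 with the substitution; state before step 1: counter=7 r=(0,0) succ=(0,0) retry=(0,0))
1. T1 LOAD -> counter=7 r=(7,0) succ=(0,0) retry=(0,0)
2. T2 CAS -> counter=7 r=(7,0) succ=(0,0) retry=(0,1)
3. T2 LOAD -> counter=7 r=(7,7) succ=(0,0) retry=(0,1)
4. T2 CAS -> counter=8 r=(7,7) succ=(0,1) retry=(0,1)
5. T1 LOAD -> counter=8 r=(8,7) succ=(0,1) retry=(0,1)
6. T1 CAS -> counter=9 r=(8,7) succ=(1,1) retry=(0,1)
7. T1 LOAD -> counter=9 r=(9,7) succ=(1,1) retry=(0,1)
8. T1 CAS -> counter=10 r=(9,7) succ=(2,1) retry=(0,1)
9. T1 LOAD -> counter=10 r=(10,7) succ=(2,1) retry=(0,1)
10. T1 CAS -> counter=11 r=(10,7) succ=(3,1) retry=(0,1)

counter=11 r=(10,7) succ=(3,1) retry=(0,1)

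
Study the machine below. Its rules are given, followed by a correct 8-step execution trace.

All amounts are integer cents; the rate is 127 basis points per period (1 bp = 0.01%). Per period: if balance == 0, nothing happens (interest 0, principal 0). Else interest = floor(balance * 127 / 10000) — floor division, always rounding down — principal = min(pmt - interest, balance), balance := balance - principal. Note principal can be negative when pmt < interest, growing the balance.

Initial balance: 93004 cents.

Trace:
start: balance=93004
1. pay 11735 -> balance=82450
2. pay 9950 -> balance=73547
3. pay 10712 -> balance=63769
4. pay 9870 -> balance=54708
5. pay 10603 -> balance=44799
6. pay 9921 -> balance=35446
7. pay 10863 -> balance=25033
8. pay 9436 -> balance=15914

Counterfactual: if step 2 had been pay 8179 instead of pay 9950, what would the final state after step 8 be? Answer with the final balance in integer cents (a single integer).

17824

(re-executing from step 2 with the substitution; state before step 2: balance=82450)
2. pay 8179 -> balance=75318
3. pay 10712 -> balance=65562
4. pay 9870 -> balance=56524
5. pay 10603 -> balance=46638
6. pay 9921 -> balance=37309
7. pay 10863 -> balance=26919
8. pay 9436 -> balance=17824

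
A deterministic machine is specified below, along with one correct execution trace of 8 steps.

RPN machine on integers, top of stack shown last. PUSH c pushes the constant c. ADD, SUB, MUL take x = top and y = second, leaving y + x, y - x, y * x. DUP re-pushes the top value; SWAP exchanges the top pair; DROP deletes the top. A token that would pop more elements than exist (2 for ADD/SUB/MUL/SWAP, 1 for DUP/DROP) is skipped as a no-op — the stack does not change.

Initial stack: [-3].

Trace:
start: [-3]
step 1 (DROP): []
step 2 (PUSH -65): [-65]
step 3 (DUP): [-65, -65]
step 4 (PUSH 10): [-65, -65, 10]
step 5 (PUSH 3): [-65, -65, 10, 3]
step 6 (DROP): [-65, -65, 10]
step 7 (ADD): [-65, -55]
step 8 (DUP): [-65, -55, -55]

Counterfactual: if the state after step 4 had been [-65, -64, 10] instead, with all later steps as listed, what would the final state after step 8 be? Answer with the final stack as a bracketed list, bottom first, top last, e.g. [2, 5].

state after step 4 := [-65, -64, 10]
step 5 (PUSH 3): [-65, -64, 10, 3]
step 6 (DROP): [-65, -64, 10]
step 7 (ADD): [-65, -54]
step 8 (DUP): [-65, -54, -54]

[-65, -54, -54]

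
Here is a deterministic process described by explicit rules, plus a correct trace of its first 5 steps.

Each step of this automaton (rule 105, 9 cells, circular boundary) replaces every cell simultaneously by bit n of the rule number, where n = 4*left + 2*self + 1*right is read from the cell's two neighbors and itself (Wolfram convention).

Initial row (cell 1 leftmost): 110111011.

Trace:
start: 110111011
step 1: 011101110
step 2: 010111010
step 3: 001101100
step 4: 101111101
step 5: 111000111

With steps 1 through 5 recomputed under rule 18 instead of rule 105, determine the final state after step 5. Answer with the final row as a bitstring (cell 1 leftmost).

(re-executing steps 1..5 under rule 18; state before step 1: 110111011)
step 1: 000000000
step 2: 000000000
step 3: 000000000
step 4: 000000000
step 5: 000000000

000000000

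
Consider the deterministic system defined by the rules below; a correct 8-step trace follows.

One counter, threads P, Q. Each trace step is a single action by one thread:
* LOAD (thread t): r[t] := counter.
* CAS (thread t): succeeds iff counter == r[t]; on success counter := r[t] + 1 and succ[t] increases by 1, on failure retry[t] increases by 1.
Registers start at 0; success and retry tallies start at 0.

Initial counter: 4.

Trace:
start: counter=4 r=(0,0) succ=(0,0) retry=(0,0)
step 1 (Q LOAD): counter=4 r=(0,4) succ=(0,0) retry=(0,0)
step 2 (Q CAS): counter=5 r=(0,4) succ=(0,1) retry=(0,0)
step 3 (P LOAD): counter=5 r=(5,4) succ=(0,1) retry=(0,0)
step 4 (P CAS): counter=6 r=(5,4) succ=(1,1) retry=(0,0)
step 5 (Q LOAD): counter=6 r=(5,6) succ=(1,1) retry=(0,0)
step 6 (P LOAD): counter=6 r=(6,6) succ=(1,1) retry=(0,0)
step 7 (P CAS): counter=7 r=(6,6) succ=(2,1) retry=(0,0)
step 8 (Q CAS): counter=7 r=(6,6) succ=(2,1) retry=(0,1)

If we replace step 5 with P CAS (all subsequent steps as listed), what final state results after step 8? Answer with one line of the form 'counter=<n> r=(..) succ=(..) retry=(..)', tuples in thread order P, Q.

(re-executing from step 5 with the substitution; state before step 5: counter=6 r=(5,4) succ=(1,1) retry=(0,0))
step 5 (P CAS): counter=6 r=(5,4) succ=(1,1) retry=(1,0)
step 6 (P LOAD): counter=6 r=(6,4) succ=(1,1) retry=(1,0)
step 7 (P CAS): counter=7 r=(6,4) succ=(2,1) retry=(1,0)
step 8 (Q CAS): counter=7 r=(6,4) succ=(2,1) retry=(1,1)

counter=7 r=(6,4) succ=(2,1) retry=(1,1)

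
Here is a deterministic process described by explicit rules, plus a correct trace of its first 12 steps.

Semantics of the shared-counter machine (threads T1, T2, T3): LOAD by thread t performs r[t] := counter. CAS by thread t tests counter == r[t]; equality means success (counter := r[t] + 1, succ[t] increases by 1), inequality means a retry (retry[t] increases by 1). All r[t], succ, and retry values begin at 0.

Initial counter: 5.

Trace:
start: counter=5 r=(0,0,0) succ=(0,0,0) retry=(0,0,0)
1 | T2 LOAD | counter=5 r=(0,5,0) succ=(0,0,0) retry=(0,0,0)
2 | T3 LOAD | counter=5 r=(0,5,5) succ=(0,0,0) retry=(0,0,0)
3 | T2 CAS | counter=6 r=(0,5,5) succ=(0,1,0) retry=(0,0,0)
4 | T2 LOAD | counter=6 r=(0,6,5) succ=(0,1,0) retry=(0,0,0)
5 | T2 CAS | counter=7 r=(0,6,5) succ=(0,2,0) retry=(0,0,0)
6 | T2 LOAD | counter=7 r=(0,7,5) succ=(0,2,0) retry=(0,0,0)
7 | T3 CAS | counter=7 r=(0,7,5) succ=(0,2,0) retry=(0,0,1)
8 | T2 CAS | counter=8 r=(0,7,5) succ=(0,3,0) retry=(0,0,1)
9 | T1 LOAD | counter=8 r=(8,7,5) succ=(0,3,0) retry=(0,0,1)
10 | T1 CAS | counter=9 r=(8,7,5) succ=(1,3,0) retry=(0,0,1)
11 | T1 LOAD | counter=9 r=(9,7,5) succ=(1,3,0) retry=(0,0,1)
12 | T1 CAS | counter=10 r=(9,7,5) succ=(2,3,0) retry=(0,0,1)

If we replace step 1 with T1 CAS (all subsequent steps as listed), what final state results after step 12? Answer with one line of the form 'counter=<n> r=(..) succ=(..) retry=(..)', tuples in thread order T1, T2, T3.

(re-executing from step 1 with the substitution; state before step 1: counter=5 r=(0,0,0) succ=(0,0,0) retry=(0,0,0))
1 | T1 CAS | counter=5 r=(0,0,0) succ=(0,0,0) retry=(1,0,0)
2 | T3 LOAD | counter=5 r=(0,0,5) succ=(0,0,0) retry=(1,0,0)
3 | T2 CAS | counter=5 r=(0,0,5) succ=(0,0,0) retry=(1,1,0)
4 | T2 LOAD | counter=5 r=(0,5,5) succ=(0,0,0) retry=(1,1,0)
5 | T2 CAS | counter=6 r=(0,5,5) succ=(0,1,0) retry=(1,1,0)
6 | T2 LOAD | counter=6 r=(0,6,5) succ=(0,1,0) retry=(1,1,0)
7 | T3 CAS | counter=6 r=(0,6,5) succ=(0,1,0) retry=(1,1,1)
8 | T2 CAS | counter=7 r=(0,6,5) succ=(0,2,0) retry=(1,1,1)
9 | T1 LOAD | counter=7 r=(7,6,5) succ=(0,2,0) retry=(1,1,1)
10 | T1 CAS | counter=8 r=(7,6,5) succ=(1,2,0) retry=(1,1,1)
11 | T1 LOAD | counter=8 r=(8,6,5) succ=(1,2,0) retry=(1,1,1)
12 | T1 CAS | counter=9 r=(8,6,5) succ=(2,2,0) retry=(1,1,1)

counter=9 r=(8,6,5) succ=(2,2,0) retry=(1,1,1)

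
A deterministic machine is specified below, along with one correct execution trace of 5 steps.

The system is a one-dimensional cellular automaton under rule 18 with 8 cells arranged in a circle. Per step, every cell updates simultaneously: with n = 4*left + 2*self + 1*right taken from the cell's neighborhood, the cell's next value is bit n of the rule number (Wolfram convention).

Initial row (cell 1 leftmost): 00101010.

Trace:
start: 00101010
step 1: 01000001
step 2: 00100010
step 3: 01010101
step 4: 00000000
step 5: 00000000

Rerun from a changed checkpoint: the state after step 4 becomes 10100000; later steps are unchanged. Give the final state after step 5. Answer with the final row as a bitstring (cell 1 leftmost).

state after step 4 := 10100000
step 5: 00010001

00010001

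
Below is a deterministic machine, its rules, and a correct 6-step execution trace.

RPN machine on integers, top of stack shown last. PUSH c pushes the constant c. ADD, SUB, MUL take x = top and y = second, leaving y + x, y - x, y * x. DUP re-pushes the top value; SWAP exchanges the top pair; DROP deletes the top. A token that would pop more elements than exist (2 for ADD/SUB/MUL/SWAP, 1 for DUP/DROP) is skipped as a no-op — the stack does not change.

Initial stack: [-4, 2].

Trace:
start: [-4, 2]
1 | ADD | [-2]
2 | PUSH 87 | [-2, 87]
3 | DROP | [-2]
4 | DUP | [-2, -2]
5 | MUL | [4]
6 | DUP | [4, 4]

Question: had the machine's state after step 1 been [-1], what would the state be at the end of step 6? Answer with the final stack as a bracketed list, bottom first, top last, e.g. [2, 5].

state after step 1 := [-1]
2 | PUSH 87 | [-1, 87]
3 | DROP | [-1]
4 | DUP | [-1, -1]
5 | MUL | [1]
6 | DUP | [1, 1]

[1, 1]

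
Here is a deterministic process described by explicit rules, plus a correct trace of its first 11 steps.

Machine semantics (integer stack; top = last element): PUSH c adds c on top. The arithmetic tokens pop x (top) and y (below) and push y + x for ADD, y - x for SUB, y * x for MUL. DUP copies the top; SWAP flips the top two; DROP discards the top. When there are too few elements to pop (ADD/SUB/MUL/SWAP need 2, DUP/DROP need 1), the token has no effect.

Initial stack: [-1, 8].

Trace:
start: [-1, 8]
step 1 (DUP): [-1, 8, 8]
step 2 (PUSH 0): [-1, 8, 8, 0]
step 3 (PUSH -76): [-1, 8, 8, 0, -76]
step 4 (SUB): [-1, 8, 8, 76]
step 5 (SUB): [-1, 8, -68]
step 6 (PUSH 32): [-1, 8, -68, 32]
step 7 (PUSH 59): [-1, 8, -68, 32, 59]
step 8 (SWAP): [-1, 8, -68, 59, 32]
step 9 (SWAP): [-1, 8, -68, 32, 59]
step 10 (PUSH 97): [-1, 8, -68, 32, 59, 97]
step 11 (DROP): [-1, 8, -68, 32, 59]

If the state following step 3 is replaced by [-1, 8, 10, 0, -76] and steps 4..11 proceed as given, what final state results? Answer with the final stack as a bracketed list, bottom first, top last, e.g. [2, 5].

[-1, 8, -66, 32, 59]

state after step 3 := [-1, 8, 10, 0, -76]
step 4 (SUB): [-1, 8, 10, 76]
step 5 (SUB): [-1, 8, -66]
step 6 (PUSH 32): [-1, 8, -66, 32]
step 7 (PUSH 59): [-1, 8, -66, 32, 59]
step 8 (SWAP): [-1, 8, -66, 59, 32]
step 9 (SWAP): [-1, 8, -66, 32, 59]
step 10 (PUSH 97): [-1, 8, -66, 32, 59, 97]
step 11 (DROP): [-1, 8, -66, 32, 59]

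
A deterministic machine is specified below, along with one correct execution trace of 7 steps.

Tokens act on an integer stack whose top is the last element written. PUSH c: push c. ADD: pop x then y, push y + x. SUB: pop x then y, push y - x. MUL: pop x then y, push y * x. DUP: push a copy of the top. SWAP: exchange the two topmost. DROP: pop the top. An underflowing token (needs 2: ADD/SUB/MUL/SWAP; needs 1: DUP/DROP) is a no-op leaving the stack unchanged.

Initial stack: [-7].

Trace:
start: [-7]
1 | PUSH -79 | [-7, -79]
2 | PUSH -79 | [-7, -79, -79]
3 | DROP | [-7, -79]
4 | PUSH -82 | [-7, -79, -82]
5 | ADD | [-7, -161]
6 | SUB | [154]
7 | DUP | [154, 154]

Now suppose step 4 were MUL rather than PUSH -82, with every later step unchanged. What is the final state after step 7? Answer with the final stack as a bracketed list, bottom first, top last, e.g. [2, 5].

[553, 553]

(re-executing from step 4 with the substitution; state before step 4: [-7, -79])
4 | MUL | [553]
5 | ADD | [553]
6 | SUB | [553]
7 | DUP | [553, 553]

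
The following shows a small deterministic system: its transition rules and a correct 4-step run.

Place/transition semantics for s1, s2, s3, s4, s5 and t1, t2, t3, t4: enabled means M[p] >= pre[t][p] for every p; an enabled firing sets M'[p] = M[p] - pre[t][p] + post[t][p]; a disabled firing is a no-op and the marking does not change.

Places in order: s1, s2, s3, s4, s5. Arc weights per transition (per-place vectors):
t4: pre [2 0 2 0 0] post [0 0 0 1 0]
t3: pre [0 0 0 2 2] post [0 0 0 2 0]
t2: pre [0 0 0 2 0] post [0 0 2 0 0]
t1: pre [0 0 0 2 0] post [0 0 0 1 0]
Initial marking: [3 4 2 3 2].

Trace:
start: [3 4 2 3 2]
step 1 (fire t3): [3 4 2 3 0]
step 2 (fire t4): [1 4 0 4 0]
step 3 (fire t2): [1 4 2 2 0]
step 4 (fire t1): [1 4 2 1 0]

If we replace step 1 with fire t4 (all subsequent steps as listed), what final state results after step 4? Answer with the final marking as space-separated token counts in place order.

1 4 2 1 2

(re-executing from step 1 with the substitution; state before step 1: [3 4 2 3 2])
step 1 (fire t4): [1 4 0 4 2]
step 2 (fire t4): [1 4 0 4 2]
step 3 (fire t2): [1 4 2 2 2]
step 4 (fire t1): [1 4 2 1 2]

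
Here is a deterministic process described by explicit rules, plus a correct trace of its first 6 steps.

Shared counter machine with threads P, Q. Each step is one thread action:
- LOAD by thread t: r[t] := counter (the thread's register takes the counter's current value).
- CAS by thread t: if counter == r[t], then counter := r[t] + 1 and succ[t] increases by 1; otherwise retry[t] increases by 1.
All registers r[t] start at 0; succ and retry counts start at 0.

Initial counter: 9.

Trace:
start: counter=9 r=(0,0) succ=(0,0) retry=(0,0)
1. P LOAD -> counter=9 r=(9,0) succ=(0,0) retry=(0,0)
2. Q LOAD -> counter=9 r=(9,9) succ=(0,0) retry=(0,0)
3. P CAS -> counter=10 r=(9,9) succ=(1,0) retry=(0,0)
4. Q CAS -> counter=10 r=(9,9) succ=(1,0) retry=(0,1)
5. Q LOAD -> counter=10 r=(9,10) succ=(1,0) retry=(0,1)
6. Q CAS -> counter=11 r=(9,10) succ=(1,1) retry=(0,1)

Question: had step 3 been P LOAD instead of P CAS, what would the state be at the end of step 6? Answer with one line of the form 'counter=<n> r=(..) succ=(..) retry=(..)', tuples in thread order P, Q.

(re-executing from step 3 with the substitution; state before step 3: counter=9 r=(9,9) succ=(0,0) retry=(0,0))
3. P LOAD -> counter=9 r=(9,9) succ=(0,0) retry=(0,0)
4. Q CAS -> counter=10 r=(9,9) succ=(0,1) retry=(0,0)
5. Q LOAD -> counter=10 r=(9,10) succ=(0,1) retry=(0,0)
6. Q CAS -> counter=11 r=(9,10) succ=(0,2) retry=(0,0)

counter=11 r=(9,10) succ=(0,2) retry=(0,0)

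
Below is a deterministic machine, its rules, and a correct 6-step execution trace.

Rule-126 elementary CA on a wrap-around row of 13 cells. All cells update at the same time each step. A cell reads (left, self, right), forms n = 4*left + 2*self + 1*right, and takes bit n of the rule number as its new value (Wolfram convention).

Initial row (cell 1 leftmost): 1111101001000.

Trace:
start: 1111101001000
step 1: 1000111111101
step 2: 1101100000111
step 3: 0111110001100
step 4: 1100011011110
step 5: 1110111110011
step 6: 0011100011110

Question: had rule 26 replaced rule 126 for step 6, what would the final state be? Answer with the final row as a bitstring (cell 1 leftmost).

(re-executing step 6 under rule 26; state before step 6: 1110111110011)
step 6: 0000100001110

0000100001110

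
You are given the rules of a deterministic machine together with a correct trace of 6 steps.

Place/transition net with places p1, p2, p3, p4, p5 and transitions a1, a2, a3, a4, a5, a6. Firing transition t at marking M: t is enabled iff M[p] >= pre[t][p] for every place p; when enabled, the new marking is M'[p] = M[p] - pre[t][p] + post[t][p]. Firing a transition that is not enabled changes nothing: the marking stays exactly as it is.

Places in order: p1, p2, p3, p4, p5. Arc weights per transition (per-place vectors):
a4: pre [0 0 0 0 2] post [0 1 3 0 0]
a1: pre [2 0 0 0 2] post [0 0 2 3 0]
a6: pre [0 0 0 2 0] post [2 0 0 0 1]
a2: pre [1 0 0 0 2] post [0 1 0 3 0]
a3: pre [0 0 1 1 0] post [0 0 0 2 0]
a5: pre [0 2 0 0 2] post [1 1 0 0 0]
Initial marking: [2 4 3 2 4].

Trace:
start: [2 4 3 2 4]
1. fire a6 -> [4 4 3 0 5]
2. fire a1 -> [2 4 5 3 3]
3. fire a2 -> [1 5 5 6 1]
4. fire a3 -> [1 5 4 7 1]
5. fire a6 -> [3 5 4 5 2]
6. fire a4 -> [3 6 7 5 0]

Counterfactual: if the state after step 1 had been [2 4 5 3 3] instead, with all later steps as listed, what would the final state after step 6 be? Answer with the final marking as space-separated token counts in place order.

state after step 1 := [2 4 5 3 3]
2. fire a1 -> [0 4 7 6 1]
3. fire a2 -> [0 4 7 6 1]
4. fire a3 -> [0 4 6 7 1]
5. fire a6 -> [2 4 6 5 2]
6. fire a4 -> [2 5 9 5 0]

2 5 9 5 0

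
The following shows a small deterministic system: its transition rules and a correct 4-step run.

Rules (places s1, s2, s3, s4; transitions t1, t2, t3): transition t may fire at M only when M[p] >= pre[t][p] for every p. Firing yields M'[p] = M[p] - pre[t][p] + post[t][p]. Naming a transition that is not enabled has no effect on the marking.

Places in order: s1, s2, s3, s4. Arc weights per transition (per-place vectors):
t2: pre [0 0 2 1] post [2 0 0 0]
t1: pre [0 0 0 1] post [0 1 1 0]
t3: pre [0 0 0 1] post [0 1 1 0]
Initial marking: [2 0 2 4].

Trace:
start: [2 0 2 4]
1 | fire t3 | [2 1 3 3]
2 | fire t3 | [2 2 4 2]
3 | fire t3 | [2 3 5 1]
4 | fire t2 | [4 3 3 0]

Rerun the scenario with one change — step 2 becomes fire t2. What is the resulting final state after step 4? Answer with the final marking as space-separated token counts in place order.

6 2 0 0

(re-executing from step 2 with the substitution; state before step 2: [2 1 3 3])
2 | fire t2 | [4 1 1 2]
3 | fire t3 | [4 2 2 1]
4 | fire t2 | [6 2 0 0]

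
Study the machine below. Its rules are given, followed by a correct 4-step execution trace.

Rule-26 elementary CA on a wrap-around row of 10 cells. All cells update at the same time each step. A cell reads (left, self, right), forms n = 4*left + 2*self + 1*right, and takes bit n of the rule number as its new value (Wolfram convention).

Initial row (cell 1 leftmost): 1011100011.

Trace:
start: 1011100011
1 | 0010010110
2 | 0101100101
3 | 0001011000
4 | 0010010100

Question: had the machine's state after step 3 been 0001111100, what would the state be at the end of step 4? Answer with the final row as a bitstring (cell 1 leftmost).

0011000010

state after step 3 := 0001111100
4 | 0011000010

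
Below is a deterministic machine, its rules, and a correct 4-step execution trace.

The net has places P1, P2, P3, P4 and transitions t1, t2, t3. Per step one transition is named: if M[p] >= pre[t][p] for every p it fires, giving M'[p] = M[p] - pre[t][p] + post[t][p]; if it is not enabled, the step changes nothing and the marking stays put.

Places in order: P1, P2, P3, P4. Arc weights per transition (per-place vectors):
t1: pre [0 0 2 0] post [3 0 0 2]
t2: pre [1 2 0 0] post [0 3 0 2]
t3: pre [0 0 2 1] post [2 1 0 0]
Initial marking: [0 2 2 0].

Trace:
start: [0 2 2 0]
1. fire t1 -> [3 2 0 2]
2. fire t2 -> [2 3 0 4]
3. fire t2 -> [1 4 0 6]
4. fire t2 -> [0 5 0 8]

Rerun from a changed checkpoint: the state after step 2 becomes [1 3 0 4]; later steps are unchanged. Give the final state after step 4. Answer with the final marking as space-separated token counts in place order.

state after step 2 := [1 3 0 4]
3. fire t2 -> [0 4 0 6]
4. fire t2 -> [0 4 0 6]

0 4 0 6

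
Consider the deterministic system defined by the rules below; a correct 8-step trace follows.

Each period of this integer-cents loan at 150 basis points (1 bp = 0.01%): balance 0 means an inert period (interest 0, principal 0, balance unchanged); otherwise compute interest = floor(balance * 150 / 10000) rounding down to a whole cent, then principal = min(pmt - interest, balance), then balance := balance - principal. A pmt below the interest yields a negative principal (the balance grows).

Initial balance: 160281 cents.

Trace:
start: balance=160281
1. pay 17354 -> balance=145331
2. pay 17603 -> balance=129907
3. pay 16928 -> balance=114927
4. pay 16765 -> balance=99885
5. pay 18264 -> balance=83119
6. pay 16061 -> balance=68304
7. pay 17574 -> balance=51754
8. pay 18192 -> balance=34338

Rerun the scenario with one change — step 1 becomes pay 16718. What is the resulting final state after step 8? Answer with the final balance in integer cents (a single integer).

35044

(re-executing from step 1 with the substitution; state before step 1: balance=160281)
1. pay 16718 -> balance=145967
2. pay 17603 -> balance=130553
3. pay 16928 -> balance=115583
4. pay 16765 -> balance=100551
5. pay 18264 -> balance=83795
6. pay 16061 -> balance=68990
7. pay 17574 -> balance=52450
8. pay 18192 -> balance=35044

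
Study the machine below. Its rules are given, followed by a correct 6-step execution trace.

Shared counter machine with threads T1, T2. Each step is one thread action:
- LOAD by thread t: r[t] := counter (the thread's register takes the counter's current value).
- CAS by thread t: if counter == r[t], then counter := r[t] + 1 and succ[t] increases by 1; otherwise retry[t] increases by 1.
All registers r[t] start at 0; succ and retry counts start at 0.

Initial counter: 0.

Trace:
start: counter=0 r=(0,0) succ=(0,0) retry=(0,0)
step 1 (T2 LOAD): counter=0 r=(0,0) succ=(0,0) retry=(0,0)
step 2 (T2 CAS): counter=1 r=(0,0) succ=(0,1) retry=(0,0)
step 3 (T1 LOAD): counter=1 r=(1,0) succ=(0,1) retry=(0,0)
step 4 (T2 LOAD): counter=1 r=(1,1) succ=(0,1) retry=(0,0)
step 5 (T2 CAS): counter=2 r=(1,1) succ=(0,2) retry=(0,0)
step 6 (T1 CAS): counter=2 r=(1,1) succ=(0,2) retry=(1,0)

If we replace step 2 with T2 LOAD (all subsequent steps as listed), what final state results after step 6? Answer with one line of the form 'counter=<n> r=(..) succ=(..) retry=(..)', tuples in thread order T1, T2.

(re-executing from step 2 with the substitution; state before step 2: counter=0 r=(0,0) succ=(0,0) retry=(0,0))
step 2 (T2 LOAD): counter=0 r=(0,0) succ=(0,0) retry=(0,0)
step 3 (T1 LOAD): counter=0 r=(0,0) succ=(0,0) retry=(0,0)
step 4 (T2 LOAD): counter=0 r=(0,0) succ=(0,0) retry=(0,0)
step 5 (T2 CAS): counter=1 r=(0,0) succ=(0,1) retry=(0,0)
step 6 (T1 CAS): counter=1 r=(0,0) succ=(0,1) retry=(1,0)

counter=1 r=(0,0) succ=(0,1) retry=(1,0)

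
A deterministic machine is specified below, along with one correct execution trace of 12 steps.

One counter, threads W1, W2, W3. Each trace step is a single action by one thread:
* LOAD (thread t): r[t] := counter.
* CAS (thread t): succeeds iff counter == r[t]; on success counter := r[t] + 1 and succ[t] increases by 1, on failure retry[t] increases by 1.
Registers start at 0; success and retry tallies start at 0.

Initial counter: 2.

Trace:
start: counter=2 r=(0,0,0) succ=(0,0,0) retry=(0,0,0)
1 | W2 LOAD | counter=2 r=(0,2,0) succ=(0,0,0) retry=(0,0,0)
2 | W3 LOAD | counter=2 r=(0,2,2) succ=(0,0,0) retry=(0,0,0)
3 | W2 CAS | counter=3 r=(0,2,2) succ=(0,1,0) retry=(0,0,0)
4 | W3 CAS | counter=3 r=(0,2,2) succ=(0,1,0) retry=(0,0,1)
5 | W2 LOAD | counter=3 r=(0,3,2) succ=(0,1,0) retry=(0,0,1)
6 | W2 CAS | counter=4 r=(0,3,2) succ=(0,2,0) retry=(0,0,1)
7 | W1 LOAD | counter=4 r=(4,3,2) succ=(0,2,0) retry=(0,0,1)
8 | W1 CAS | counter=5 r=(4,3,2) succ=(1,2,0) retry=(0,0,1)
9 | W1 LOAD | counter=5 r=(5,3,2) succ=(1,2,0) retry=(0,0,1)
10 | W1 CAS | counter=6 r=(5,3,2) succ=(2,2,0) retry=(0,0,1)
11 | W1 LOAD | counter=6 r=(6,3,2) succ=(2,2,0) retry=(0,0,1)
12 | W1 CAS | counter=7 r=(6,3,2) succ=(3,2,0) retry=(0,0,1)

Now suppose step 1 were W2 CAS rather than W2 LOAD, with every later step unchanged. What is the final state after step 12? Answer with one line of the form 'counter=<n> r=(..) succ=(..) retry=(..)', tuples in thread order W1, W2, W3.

(re-executing from step 1 with the substitution; state before step 1: counter=2 r=(0,0,0) succ=(0,0,0) retry=(0,0,0))
1 | W2 CAS | counter=2 r=(0,0,0) succ=(0,0,0) retry=(0,1,0)
2 | W3 LOAD | counter=2 r=(0,0,2) succ=(0,0,0) retry=(0,1,0)
3 | W2 CAS | counter=2 r=(0,0,2) succ=(0,0,0) retry=(0,2,0)
4 | W3 CAS | counter=3 r=(0,0,2) succ=(0,0,1) retry=(0,2,0)
5 | W2 LOAD | counter=3 r=(0,3,2) succ=(0,0,1) retry=(0,2,0)
6 | W2 CAS | counter=4 r=(0,3,2) succ=(0,1,1) retry=(0,2,0)
7 | W1 LOAD | counter=4 r=(4,3,2) succ=(0,1,1) retry=(0,2,0)
8 | W1 CAS | counter=5 r=(4,3,2) succ=(1,1,1) retry=(0,2,0)
9 | W1 LOAD | counter=5 r=(5,3,2) succ=(1,1,1) retry=(0,2,0)
10 | W1 CAS | counter=6 r=(5,3,2) succ=(2,1,1) retry=(0,2,0)
11 | W1 LOAD | counter=6 r=(6,3,2) succ=(2,1,1) retry=(0,2,0)
12 | W1 CAS | counter=7 r=(6,3,2) succ=(3,1,1) retry=(0,2,0)

counter=7 r=(6,3,2) succ=(3,1,1) retry=(0,2,0)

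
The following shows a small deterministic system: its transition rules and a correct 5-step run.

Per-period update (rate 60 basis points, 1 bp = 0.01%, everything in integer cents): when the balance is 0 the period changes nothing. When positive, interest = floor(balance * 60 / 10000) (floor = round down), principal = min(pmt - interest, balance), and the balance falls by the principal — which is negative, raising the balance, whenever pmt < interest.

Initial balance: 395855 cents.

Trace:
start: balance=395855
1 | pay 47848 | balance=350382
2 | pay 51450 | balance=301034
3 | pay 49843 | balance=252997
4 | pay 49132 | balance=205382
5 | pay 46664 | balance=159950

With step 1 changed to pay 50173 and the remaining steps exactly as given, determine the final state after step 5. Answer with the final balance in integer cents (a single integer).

(re-executing from step 1 with the substitution; state before step 1: balance=395855)
1 | pay 50173 | balance=348057
2 | pay 51450 | balance=298695
3 | pay 49843 | balance=250644
4 | pay 49132 | balance=203015
5 | pay 46664 | balance=157569

157569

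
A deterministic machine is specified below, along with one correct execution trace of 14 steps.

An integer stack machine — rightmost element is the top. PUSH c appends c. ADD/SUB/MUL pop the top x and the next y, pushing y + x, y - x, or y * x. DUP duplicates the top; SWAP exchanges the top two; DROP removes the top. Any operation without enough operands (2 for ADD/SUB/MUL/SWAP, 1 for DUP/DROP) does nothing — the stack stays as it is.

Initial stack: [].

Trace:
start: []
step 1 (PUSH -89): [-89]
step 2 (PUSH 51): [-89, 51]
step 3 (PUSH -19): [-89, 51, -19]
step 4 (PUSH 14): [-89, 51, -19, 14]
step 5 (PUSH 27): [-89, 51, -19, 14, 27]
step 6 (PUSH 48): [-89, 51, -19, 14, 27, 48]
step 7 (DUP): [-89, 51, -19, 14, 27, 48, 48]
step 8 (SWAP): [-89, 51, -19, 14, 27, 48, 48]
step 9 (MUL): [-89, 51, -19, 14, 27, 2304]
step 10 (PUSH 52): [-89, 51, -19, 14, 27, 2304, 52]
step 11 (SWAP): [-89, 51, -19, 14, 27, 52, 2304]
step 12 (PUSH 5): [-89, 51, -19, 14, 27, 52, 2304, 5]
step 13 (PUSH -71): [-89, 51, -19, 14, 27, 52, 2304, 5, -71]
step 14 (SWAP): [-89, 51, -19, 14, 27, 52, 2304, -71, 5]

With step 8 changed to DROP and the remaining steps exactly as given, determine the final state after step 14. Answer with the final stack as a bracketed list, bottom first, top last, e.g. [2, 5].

(re-executing from step 8 with the substitution; state before step 8: [-89, 51, -19, 14, 27, 48, 48])
step 8 (DROP): [-89, 51, -19, 14, 27, 48]
step 9 (MUL): [-89, 51, -19, 14, 1296]
step 10 (PUSH 52): [-89, 51, -19, 14, 1296, 52]
step 11 (SWAP): [-89, 51, -19, 14, 52, 1296]
step 12 (PUSH 5): [-89, 51, -19, 14, 52, 1296, 5]
step 13 (PUSH -71): [-89, 51, -19, 14, 52, 1296, 5, -71]
step 14 (SWAP): [-89, 51, -19, 14, 52, 1296, -71, 5]

[-89, 51, -19, 14, 52, 1296, -71, 5]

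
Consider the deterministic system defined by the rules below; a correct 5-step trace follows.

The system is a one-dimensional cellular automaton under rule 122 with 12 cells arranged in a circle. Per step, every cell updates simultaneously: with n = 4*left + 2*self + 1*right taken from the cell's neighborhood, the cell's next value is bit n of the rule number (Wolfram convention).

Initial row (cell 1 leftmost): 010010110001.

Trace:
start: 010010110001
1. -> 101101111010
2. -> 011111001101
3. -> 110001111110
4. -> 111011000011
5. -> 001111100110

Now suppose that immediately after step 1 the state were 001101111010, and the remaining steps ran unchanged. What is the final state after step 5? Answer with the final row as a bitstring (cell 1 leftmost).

state after step 1 := 001101111010
2. -> 011111001101
3. -> 110001111110
4. -> 111011000011
5. -> 001111100110

001111100110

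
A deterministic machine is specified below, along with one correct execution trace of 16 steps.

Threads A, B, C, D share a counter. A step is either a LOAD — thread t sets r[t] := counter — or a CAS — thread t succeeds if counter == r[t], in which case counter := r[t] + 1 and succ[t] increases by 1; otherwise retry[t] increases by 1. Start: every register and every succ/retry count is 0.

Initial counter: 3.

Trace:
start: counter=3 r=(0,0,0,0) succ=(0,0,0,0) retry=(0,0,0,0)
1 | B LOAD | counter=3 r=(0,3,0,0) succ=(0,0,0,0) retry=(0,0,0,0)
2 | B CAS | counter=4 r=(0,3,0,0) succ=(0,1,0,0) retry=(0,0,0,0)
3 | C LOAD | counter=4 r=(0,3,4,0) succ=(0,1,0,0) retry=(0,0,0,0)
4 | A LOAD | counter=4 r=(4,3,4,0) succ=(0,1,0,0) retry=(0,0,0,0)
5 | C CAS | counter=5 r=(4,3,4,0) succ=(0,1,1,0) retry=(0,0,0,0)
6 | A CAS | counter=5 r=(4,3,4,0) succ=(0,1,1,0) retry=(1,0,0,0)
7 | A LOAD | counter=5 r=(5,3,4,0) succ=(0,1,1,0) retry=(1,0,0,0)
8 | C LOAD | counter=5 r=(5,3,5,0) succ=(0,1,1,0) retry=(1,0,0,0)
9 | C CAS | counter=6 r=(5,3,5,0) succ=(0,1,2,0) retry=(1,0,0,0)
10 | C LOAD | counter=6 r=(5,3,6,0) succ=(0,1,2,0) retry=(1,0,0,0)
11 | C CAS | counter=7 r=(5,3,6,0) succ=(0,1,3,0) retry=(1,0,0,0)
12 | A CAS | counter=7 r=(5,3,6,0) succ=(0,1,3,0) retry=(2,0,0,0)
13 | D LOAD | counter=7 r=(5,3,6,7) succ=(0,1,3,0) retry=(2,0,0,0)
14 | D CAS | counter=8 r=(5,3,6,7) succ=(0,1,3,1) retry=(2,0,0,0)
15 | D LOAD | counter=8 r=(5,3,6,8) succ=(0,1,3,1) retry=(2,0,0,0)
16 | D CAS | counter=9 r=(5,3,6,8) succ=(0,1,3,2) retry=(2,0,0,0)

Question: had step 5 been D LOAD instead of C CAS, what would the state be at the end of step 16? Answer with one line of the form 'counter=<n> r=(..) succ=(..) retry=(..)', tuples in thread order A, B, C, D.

(re-executing from step 5 with the substitution; state before step 5: counter=4 r=(4,3,4,0) succ=(0,1,0,0) retry=(0,0,0,0))
5 | D LOAD | counter=4 r=(4,3,4,4) succ=(0,1,0,0) retry=(0,0,0,0)
6 | A CAS | counter=5 r=(4,3,4,4) succ=(1,1,0,0) retry=(0,0,0,0)
7 | A LOAD | counter=5 r=(5,3,4,4) succ=(1,1,0,0) retry=(0,0,0,0)
8 | C LOAD | counter=5 r=(5,3,5,4) succ=(1,1,0,0) retry=(0,0,0,0)
9 | C CAS | counter=6 r=(5,3,5,4) succ=(1,1,1,0) retry=(0,0,0,0)
10 | C LOAD | counter=6 r=(5,3,6,4) succ=(1,1,1,0) retry=(0,0,0,0)
11 | C CAS | counter=7 r=(5,3,6,4) succ=(1,1,2,0) retry=(0,0,0,0)
12 | A CAS | counter=7 r=(5,3,6,4) succ=(1,1,2,0) retry=(1,0,0,0)
13 | D LOAD | counter=7 r=(5,3,6,7) succ=(1,1,2,0) retry=(1,0,0,0)
14 | D CAS | counter=8 r=(5,3,6,7) succ=(1,1,2,1) retry=(1,0,0,0)
15 | D LOAD | counter=8 r=(5,3,6,8) succ=(1,1,2,1) retry=(1,0,0,0)
16 | D CAS | counter=9 r=(5,3,6,8) succ=(1,1,2,2) retry=(1,0,0,0)

counter=9 r=(5,3,6,8) succ=(1,1,2,2) retry=(1,0,0,0)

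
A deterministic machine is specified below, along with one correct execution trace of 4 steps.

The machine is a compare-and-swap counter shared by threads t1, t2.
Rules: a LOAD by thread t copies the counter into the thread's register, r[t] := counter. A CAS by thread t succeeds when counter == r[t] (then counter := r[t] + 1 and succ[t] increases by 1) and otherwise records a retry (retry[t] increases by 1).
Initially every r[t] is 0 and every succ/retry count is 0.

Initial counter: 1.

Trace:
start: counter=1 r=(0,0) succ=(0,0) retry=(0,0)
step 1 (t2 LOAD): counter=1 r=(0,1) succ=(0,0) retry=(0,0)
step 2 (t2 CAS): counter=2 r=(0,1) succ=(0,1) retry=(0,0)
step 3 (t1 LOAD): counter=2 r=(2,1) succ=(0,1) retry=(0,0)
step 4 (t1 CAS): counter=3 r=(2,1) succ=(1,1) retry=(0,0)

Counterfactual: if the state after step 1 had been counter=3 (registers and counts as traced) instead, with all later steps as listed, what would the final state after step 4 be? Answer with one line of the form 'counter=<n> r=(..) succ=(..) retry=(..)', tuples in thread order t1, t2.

counter=4 r=(3,1) succ=(1,0) retry=(0,1)

state after step 1 := counter=3 r=(0,1) succ=(0,0) retry=(0,0)
step 2 (t2 CAS): counter=3 r=(0,1) succ=(0,0) retry=(0,1)
step 3 (t1 LOAD): counter=3 r=(3,1) succ=(0,0) retry=(0,1)
step 4 (t1 CAS): counter=4 r=(3,1) succ=(1,0) retry=(0,1)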